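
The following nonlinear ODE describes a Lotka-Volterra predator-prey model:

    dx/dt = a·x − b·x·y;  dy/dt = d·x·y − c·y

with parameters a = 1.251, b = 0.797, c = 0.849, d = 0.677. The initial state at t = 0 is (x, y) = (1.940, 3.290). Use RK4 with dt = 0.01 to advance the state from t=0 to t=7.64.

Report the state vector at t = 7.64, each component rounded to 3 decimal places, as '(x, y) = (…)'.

(x, y) = (0.494, 2.819)

t=0.000: state=(1.940, 3.290)
step 1 (dt=0.01): k1=(-2.660, 1.528), k2=(-2.653, 1.502), k3=(-2.653, 1.502), k4=(-2.647, 1.475); state += dt/6·(k1+2k2+2k3+k4)
t=0.010: state=(1.913, 3.305)
t=0.020: state=(1.887, 3.320)
t=0.030: state=(1.861, 3.333)
continuing one RK4 step at a time; state shown every 25 steps (Δt=0.25):
t=0.250: state=(1.340, 3.505)
t=0.500: state=(0.915, 3.422)
t=0.750: state=(0.649, 3.153)
t=1.000: state=(0.490, 2.805)
t=1.250: state=(0.397, 2.443)
t=1.500: state=(0.345, 2.103)
t=1.750: state=(0.320, 1.799)
t=2.000: state=(0.314, 1.535)
t=2.250: state=(0.324, 1.310)
t=2.500: state=(0.348, 1.121)
t=2.750: state=(0.386, 0.964)
t=3.000: state=(0.442, 0.836)
t=3.250: state=(0.516, 0.733)
t=3.500: state=(0.615, 0.652)
t=3.750: state=(0.743, 0.592)
t=4.000: state=(0.907, 0.550)
t=4.250: state=(1.114, 0.527)
t=4.500: state=(1.372, 0.526)
t=4.750: state=(1.686, 0.551)
t=5.000: state=(2.055, 0.611)
t=5.250: state=(2.462, 0.724)
t=5.500: state=(2.863, 0.919)
t=5.750: state=(3.164, 1.241)
t=6.000: state=(3.227, 1.731)
t=6.250: state=(2.936, 2.371)
t=6.500: state=(2.344, 3.007)
t=6.750: state=(1.682, 3.416)
t=7.000: state=(1.148, 3.502)
t=7.250: state=(0.792, 3.330)
t=7.500: state=(0.575, 3.018)
t=7.640: state=(0.494, 2.819)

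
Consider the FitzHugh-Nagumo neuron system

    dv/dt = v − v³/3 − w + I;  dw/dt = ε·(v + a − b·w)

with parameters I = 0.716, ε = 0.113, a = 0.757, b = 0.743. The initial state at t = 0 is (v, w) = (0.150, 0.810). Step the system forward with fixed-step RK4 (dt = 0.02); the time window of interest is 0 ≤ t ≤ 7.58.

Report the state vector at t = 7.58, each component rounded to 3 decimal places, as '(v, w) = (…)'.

(v, w) = (1.212, 1.429)

t=0.000: state=(0.150, 0.810)
step 1 (dt=0.02): k1=(0.055, 0.034), k2=(0.055, 0.035), k3=(0.055, 0.035), k4=(0.055, 0.035); state += dt/6·(k1+2k2+2k3+k4)
t=0.020: state=(0.151, 0.811)
t=0.040: state=(0.152, 0.811)
t=0.060: state=(0.153, 0.812)
continuing one RK4 step at a time; state shown every 25 steps (Δt=0.5):
t=0.500: state=(0.180, 0.828)
t=1.000: state=(0.217, 0.847)
t=1.500: state=(0.265, 0.867)
t=2.000: state=(0.327, 0.889)
t=2.500: state=(0.408, 0.915)
t=3.000: state=(0.515, 0.945)
t=3.500: state=(0.649, 0.980)
t=4.000: state=(0.805, 1.022)
t=4.500: state=(0.967, 1.071)
t=5.000: state=(1.108, 1.126)
t=5.500: state=(1.207, 1.186)
t=6.000: state=(1.259, 1.248)
t=6.500: state=(1.272, 1.308)
t=7.000: state=(1.256, 1.366)
t=7.500: state=(1.220, 1.421)
t=7.580: state=(1.212, 1.429)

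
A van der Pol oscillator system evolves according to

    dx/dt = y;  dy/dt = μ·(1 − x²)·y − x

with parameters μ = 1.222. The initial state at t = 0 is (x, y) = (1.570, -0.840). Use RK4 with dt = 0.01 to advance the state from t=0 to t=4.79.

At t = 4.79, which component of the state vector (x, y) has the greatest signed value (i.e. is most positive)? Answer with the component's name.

largest component: y

t=0.000: state=(1.570, -0.840)
step 1 (dt=0.01): k1=(-0.840, -0.066), k2=(-0.840, -0.075), k3=(-0.840, -0.075), k4=(-0.841, -0.084); state += dt/6·(k1+2k2+2k3+k4)
t=0.010: state=(1.562, -0.841)
t=0.020: state=(1.553, -0.842)
t=0.030: state=(1.545, -0.843)
continuing one RK4 step at a time; state shown every 20 steps (Δt=0.2):
t=0.200: state=(1.399, -0.884)
t=0.400: state=(1.213, -0.985)
t=0.600: state=(1.000, -1.148)
t=0.800: state=(0.748, -1.395)
t=1.000: state=(0.435, -1.760)
t=1.200: state=(0.034, -2.264)
t=1.400: state=(-0.474, -2.800)
t=1.600: state=(-1.058, -2.922)
t=1.800: state=(-1.581, -2.167)
t=2.000: state=(-1.899, -1.025)
t=2.200: state=(-2.016, -0.225)
t=2.400: state=(-2.016, 0.178)
t=2.600: state=(-1.958, 0.371)
t=2.800: state=(-1.873, 0.475)
t=3.000: state=(-1.770, 0.549)
t=3.200: state=(-1.654, 0.616)
t=3.400: state=(-1.523, 0.691)
t=3.600: state=(-1.376, 0.783)
t=3.800: state=(-1.208, 0.904)
t=4.000: state=(-1.012, 1.070)
t=4.200: state=(-0.776, 1.306)
t=4.400: state=(-0.482, 1.647)
t=4.600: state=(-0.108, 2.120)
t=4.790: state=(0.344, 2.634)
compare at T: x=0.344, y=2.634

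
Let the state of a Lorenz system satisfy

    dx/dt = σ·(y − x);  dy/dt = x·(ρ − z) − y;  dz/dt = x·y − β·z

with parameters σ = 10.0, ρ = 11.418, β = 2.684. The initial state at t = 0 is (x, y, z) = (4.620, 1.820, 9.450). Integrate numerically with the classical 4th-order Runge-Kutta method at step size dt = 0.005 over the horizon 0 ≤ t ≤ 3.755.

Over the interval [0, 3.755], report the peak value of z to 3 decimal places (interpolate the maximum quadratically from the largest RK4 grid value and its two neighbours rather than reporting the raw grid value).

t=0.000: state=(4.620, 1.820, 9.450)
step 1 (dt=0.005): k1=(-28.000, 7.272, -16.955), k2=(-27.118, 7.309, -16.886), k3=(-27.139, 7.313, -16.882), k4=(-26.277, 7.347, -16.812); state += dt/6·(k1+2k2+2k3+k4)
t=0.005: state=(4.484, 1.857, 9.366)
t=0.010: state=(4.357, 1.893, 9.282)
t=0.015: state=(4.238, 1.931, 9.199)
continuing one RK4 step at a time; state shown every 40 steps (Δt=0.2):
t=0.200: state=(3.127, 3.534, 6.884)
t=0.400: state=(4.957, 6.251, 7.127)
t=0.600: state=(7.160, 7.579, 11.392)
t=0.800: state=(5.849, 4.533, 13.000)
t=1.000: state=(3.876, 3.415, 10.253)
t=1.200: state=(3.951, 4.414, 8.236)
t=1.400: state=(5.399, 6.255, 8.766)
t=1.600: state=(6.494, 6.503, 11.450)
t=1.800: state=(5.467, 4.692, 11.901)
t=2.000: state=(4.376, 4.163, 10.108)
t=2.200: state=(4.615, 5.013, 9.015)
t=2.400: state=(5.618, 6.095, 9.788)
t=2.600: state=(5.990, 5.820, 11.312)
t=2.800: state=(5.224, 4.784, 11.163)
t=3.000: state=(4.700, 4.661, 10.013)
t=3.200: state=(5.020, 5.328, 9.577)
t=3.400: state=(5.629, 5.841, 10.312)
t=3.600: state=(5.643, 5.453, 11.058)
t=3.755: state=(5.248, 4.983, 10.873)
largest grid value and its neighbours: z(0.740)=13.25090, z(0.745)=13.25178, z(0.750)=13.24831
parabola through these three points peaks at t≈0.744 with z≈13.25198

max z = 13.252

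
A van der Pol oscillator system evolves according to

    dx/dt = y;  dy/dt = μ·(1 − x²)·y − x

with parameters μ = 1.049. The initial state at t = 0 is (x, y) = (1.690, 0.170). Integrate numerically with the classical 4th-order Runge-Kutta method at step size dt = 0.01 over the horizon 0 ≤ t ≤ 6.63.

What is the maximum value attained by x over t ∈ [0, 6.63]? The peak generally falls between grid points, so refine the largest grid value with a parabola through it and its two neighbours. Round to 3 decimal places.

t=0.000: state=(1.690, 0.170)
step 1 (dt=0.01): k1=(0.170, -2.021), k2=(0.160, -2.003), k3=(0.160, -2.003), k4=(0.150, -1.984); state += dt/6·(k1+2k2+2k3+k4)
t=0.010: state=(1.692, 0.150)
t=0.020: state=(1.693, 0.130)
t=0.030: state=(1.694, 0.111)
continuing one RK4 step at a time; state shown every 25 steps (Δt=0.25):
t=0.250: state=(1.678, -0.231)
t=0.500: state=(1.587, -0.481)
t=0.750: state=(1.443, -0.665)
t=1.000: state=(1.255, -0.841)
t=1.250: state=(1.020, -1.052)
t=1.500: state=(0.723, -1.344)
t=1.750: state=(0.337, -1.765)
t=2.000: state=(-0.171, -2.306)
t=2.250: state=(-0.803, -2.670)
t=2.500: state=(-1.434, -2.201)
t=2.750: state=(-1.844, -1.054)
t=3.000: state=(-1.986, -0.172)
t=3.250: state=(-1.967, 0.267)
t=3.500: state=(-1.871, 0.478)
t=3.750: state=(-1.735, 0.607)
t=4.000: state=(-1.569, 0.719)
t=4.250: state=(-1.374, 0.849)
t=4.500: state=(-1.141, 1.021)
t=4.750: state=(-0.857, 1.270)
t=5.000: state=(-0.496, 1.643)
t=5.250: state=(-0.023, 2.164)
t=5.500: state=(0.586, 2.665)
t=5.750: state=(1.255, 2.515)
t=6.000: state=(1.761, 1.444)
t=6.250: state=(1.981, 0.392)
t=6.500: state=(2.000, -0.168)
t=6.630: state=(1.968, -0.325)
largest grid value and its neighbours: x(6.390)=2.00871, x(6.400)=2.00888, x(6.410)=2.00883
parabola through these three points peaks at t≈6.403 with x≈2.00888

max x = 2.009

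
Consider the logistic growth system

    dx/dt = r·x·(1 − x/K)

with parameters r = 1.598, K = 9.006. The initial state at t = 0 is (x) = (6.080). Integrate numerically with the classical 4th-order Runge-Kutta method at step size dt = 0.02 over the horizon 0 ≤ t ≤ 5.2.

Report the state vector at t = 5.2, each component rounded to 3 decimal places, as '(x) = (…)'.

(x) = (9.005)

t=0.000: state=(6.080)
step 1 (dt=0.02): k1=(3.157), k2=(3.139), k3=(3.139), k4=(3.121); state += dt/6·(k1+2k2+2k3+k4)
t=0.020: state=(6.143)
t=0.040: state=(6.205)
t=0.060: state=(6.266)
continuing one RK4 step at a time; state shown every 10 steps (Δt=0.2):
t=0.200: state=(6.673)
t=0.400: state=(7.182)
t=0.600: state=(7.603)
t=0.800: state=(7.942)
t=1.000: state=(8.207)
t=1.200: state=(8.411)
t=1.400: state=(8.566)
t=1.600: state=(8.682)
t=1.800: state=(8.768)
t=2.000: state=(8.832)
t=2.200: state=(8.879)
t=2.400: state=(8.913)
t=2.600: state=(8.939)
t=2.800: state=(8.957)
t=3.000: state=(8.970)
t=3.200: state=(8.980)
t=3.400: state=(8.987)
t=3.600: state=(8.992)
t=3.800: state=(8.996)
t=4.000: state=(8.999)
t=4.200: state=(9.001)
t=4.400: state=(9.002)
t=4.600: state=(9.003)
t=4.800: state=(9.004)
t=5.000: state=(9.005)
t=5.200: state=(9.005)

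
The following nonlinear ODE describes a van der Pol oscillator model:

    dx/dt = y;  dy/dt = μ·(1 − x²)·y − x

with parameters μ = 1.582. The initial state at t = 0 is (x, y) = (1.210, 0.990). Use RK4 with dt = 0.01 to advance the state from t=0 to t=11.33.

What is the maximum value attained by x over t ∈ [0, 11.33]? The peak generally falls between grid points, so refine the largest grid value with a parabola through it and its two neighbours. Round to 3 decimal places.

max x = 2.016

t=0.000: state=(1.210, 0.990)
step 1 (dt=0.01): k1=(0.990, -1.937), k2=(0.980, -1.953), k3=(0.980, -1.953), k4=(0.970, -1.969); state += dt/6·(k1+2k2+2k3+k4)
t=0.010: state=(1.220, 0.970)
t=0.020: state=(1.229, 0.951)
t=0.030: state=(1.239, 0.931)
continuing one RK4 step at a time; state shown every 50 steps (Δt=0.5):
t=0.500: state=(1.448, 0.014)
t=1.000: state=(1.313, -0.493)
t=1.500: state=(0.971, -0.902)
t=2.000: state=(0.335, -1.790)
t=2.500: state=(-0.974, -3.228)
t=3.000: state=(-1.964, -0.487)
t=3.500: state=(-1.928, 0.342)
t=4.000: state=(-1.718, 0.482)
t=4.500: state=(-1.444, 0.624)
t=5.000: state=(-1.071, 0.909)
t=5.500: state=(-0.458, 1.679)
t=6.000: state=(0.795, 3.298)
t=6.500: state=(1.950, 0.734)
t=7.000: state=(1.961, -0.315)
t=7.500: state=(1.760, -0.465)
t=8.000: state=(1.498, -0.593)
t=8.500: state=(1.148, -0.839)
t=9.000: state=(0.598, -1.473)
t=9.500: state=(-0.508, -3.099)
t=10.000: state=(-1.862, -1.272)
t=10.500: state=(-1.987, 0.257)
t=11.000: state=(-1.801, 0.445)
t=11.330: state=(-1.642, 0.520)
largest grid value and its neighbours: x(6.700)=2.01593, x(6.710)=2.01611, x(6.720)=2.01609
parabola through these three points peaks at t≈6.714 with x≈2.01613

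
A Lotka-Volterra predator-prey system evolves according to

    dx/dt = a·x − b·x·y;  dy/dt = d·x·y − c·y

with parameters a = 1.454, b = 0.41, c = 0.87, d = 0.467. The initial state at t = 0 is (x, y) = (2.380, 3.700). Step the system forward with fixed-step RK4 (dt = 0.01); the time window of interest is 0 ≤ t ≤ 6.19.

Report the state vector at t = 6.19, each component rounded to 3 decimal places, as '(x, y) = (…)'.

(x, y) = (2.167, 4.155)

t=0.000: state=(2.380, 3.700)
step 1 (dt=0.01): k1=(-0.150, 0.893), k2=(-0.154, 0.893), k3=(-0.154, 0.893), k4=(-0.159, 0.893); state += dt/6·(k1+2k2+2k3+k4)
t=0.010: state=(2.378, 3.709)
t=0.020: state=(2.377, 3.718)
t=0.030: state=(2.375, 3.727)
continuing one RK4 step at a time; state shown every 20 steps (Δt=0.2):
t=0.200: state=(2.333, 3.876)
t=0.400: state=(2.256, 4.036)
t=0.600: state=(2.155, 4.168)
t=0.800: state=(2.040, 4.260)
t=1.000: state=(1.919, 4.307)
t=1.200: state=(1.803, 4.306)
t=1.400: state=(1.697, 4.260)
t=1.600: state=(1.605, 4.176)
t=1.800: state=(1.531, 4.062)
t=2.000: state=(1.476, 3.927)
t=2.200: state=(1.439, 3.781)
t=2.400: state=(1.420, 3.630)
t=2.600: state=(1.419, 3.483)
t=2.800: state=(1.435, 3.343)
t=3.000: state=(1.467, 3.217)
t=3.200: state=(1.514, 3.106)
t=3.400: state=(1.576, 3.015)
t=3.600: state=(1.651, 2.945)
t=3.800: state=(1.738, 2.899)
t=4.000: state=(1.834, 2.878)
t=4.200: state=(1.938, 2.884)
t=4.400: state=(2.043, 2.919)
t=4.600: state=(2.146, 2.983)
t=4.800: state=(2.239, 3.076)
t=5.000: state=(2.316, 3.198)
t=5.200: state=(2.369, 3.346)
t=5.400: state=(2.392, 3.512)
t=5.600: state=(2.382, 3.689)
t=5.800: state=(2.337, 3.865)
t=6.000: state=(2.261, 4.027)
t=6.190: state=(2.167, 4.155)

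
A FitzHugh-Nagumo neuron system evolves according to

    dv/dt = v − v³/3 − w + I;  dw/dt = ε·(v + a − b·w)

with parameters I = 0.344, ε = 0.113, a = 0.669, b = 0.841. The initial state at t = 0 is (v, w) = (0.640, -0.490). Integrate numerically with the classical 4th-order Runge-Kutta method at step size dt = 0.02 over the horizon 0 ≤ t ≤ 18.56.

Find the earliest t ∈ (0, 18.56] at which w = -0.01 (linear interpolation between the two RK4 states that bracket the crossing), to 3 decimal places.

t=0.000: state=(0.640, -0.490)
step 1 (dt=0.02): k1=(1.387, 0.194), k2=(1.393, 0.196), k3=(1.393, 0.196), k4=(1.399, 0.197); state += dt/6·(k1+2k2+2k3+k4)
t=0.020: state=(0.668, -0.486)
t=0.040: state=(0.696, -0.482)
t=0.060: state=(0.724, -0.478)
continuing one RK4 step at a time; state shown every 50 steps (Δt=1):
t=1.000: state=(1.777, -0.233)
t=1.740: state=(1.897, -0.012)
next step: t=1.760: state=(1.896, -0.006) — w has crossed -0.01
linear interpolation between t=1.740 (-0.01226) and t=1.760 (-0.00645) → t≈1.748

t = 1.748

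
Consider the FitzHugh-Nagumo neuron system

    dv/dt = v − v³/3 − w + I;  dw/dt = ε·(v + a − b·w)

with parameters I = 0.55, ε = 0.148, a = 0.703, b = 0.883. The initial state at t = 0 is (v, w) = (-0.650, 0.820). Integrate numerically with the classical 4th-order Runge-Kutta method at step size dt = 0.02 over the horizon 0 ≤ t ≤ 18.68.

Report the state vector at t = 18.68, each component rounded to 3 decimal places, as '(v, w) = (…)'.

(v, w) = (1.404, 1.180)

t=0.000: state=(-0.650, 0.820)
step 1 (dt=0.02): k1=(-0.828, -0.099), k2=(-0.832, -0.100), k3=(-0.832, -0.100), k4=(-0.836, -0.102); state += dt/6·(k1+2k2+2k3+k4)
t=0.020: state=(-0.667, 0.818)
t=0.040: state=(-0.683, 0.816)
t=0.060: state=(-0.700, 0.814)
continuing one RK4 step at a time; state shown every 50 steps (Δt=1):
t=1.000: state=(-1.452, 0.667)
t=2.000: state=(-1.678, 0.459)
t=3.000: state=(-1.625, 0.270)
t=4.000: state=(-1.531, 0.116)
t=5.000: state=(-1.430, -0.006)
t=6.000: state=(-1.328, -0.099)
t=7.000: state=(-1.225, -0.167)
t=8.000: state=(-1.119, -0.211)
t=9.000: state=(-1.006, -0.235)
t=10.000: state=(-0.879, -0.239)
t=11.000: state=(-0.725, -0.224)
t=12.000: state=(-0.509, -0.185)
t=13.000: state=(-0.131, -0.112)
t=14.000: state=(0.673, 0.031)
t=15.000: state=(1.605, 0.292)
t=16.000: state=(1.740, 0.592)
t=17.000: state=(1.637, 0.852)
t=18.000: state=(1.502, 1.063)
t=18.680: state=(1.404, 1.180)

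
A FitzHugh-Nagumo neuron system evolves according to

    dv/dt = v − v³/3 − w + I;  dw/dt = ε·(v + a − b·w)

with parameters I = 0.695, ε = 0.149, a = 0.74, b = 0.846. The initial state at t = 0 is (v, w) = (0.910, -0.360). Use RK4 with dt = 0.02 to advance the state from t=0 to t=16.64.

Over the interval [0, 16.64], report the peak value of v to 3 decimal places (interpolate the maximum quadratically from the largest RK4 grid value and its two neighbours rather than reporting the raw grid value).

t=0.000: state=(0.910, -0.360)
step 1 (dt=0.02): k1=(1.714, 0.291), k2=(1.714, 0.293), k3=(1.714, 0.293), k4=(1.713, 0.296); state += dt/6·(k1+2k2+2k3+k4)
t=0.020: state=(0.944, -0.354)
t=0.040: state=(0.978, -0.348)
t=0.060: state=(1.013, -0.342)
continuing one RK4 step at a time; state shown every 50 steps (Δt=1):
t=1.000: state=(1.934, 0.007)
t=2.000: state=(1.914, 0.382)
t=3.000: state=(1.791, 0.700)
t=4.000: state=(1.660, 0.962)
t=5.000: state=(1.526, 1.175)
t=6.000: state=(1.384, 1.343)
t=7.000: state=(1.229, 1.470)
t=8.000: state=(1.049, 1.559)
t=9.000: state=(0.815, 1.609)
t=10.000: state=(0.444, 1.612)
t=11.000: state=(-0.342, 1.539)
t=12.000: state=(-1.611, 1.318)
t=13.000: state=(-1.884, 1.010)
t=14.000: state=(-1.801, 0.736)
t=15.000: state=(-1.692, 0.508)
t=16.000: state=(-1.582, 0.322)
t=16.640: state=(-1.511, 0.223)
largest grid value and its neighbours: v(1.300)=1.96301, v(1.320)=1.96316, v(1.340)=1.96315
parabola through these three points peaks at t≈1.329 with v≈1.96318

max v = 1.963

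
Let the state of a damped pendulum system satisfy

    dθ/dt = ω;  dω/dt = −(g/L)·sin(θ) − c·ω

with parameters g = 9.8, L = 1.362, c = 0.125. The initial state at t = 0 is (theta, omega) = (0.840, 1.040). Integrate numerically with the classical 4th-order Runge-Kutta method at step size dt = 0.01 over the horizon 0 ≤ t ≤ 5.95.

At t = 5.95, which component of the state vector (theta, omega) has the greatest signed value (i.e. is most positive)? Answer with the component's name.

t=0.000: state=(0.840, 1.040)
step 1 (dt=0.01): k1=(1.040, -5.488), k2=(1.013, -5.509), k3=(1.012, -5.509), k4=(0.985, -5.529); state += dt/6·(k1+2k2+2k3+k4)
t=0.010: state=(0.850, 0.985)
t=0.020: state=(0.860, 0.929)
t=0.030: state=(0.869, 0.874)
continuing one RK4 step at a time; state shown every 20 steps (Δt=0.2):
t=0.200: state=(0.935, -0.104)
t=0.400: state=(0.801, -1.202)
t=0.600: state=(0.472, -2.028)
t=0.800: state=(0.025, -2.330)
t=1.000: state=(-0.417, -1.990)
t=1.200: state=(-0.737, -1.151)
t=1.400: state=(-0.862, -0.087)
t=1.600: state=(-0.772, 0.968)
t=1.800: state=(-0.490, 1.795)
t=2.000: state=(-0.085, 2.159)
t=2.200: state=(0.333, 1.924)
t=2.400: state=(0.651, 1.192)
t=2.600: state=(0.793, 0.207)
t=2.800: state=(0.732, -0.797)
t=3.000: state=(0.487, -1.604)
t=3.200: state=(0.119, -1.994)
t=3.400: state=(-0.273, -1.831)
t=3.600: state=(-0.581, -1.185)
t=3.800: state=(-0.729, -0.273)
t=4.000: state=(-0.688, 0.676)
t=4.200: state=(-0.471, 1.450)
t=4.400: state=(-0.133, 1.843)
t=4.600: state=(0.232, 1.724)
t=4.800: state=(0.525, 1.144)
t=5.000: state=(0.672, 0.299)
t=5.200: state=(0.642, -0.593)
t=5.400: state=(0.445, -1.326)
t=5.600: state=(0.135, -1.706)
t=5.800: state=(-0.205, -1.611)
t=5.950: state=(-0.422, -1.247)
compare at T: theta=-0.422, omega=-1.247

largest component: theta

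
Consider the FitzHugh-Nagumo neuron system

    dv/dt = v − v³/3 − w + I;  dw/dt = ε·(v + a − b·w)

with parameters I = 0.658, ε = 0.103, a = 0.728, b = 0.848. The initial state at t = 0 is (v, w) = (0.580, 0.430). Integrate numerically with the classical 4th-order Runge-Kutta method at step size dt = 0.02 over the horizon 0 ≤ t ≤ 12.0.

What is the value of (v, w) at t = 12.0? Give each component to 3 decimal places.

t=0.000: state=(0.580, 0.430)
step 1 (dt=0.02): k1=(0.743, 0.097), k2=(0.747, 0.098), k3=(0.747, 0.098), k4=(0.751, 0.099); state += dt/6·(k1+2k2+2k3+k4)
t=0.020: state=(0.595, 0.432)
t=0.040: state=(0.610, 0.434)
t=0.060: state=(0.625, 0.436)
continuing one RK4 step at a time; state shown every 25 steps (Δt=0.5):
t=0.500: state=(0.986, 0.488)
t=1.000: state=(1.361, 0.563)
t=1.500: state=(1.581, 0.651)
t=2.000: state=(1.656, 0.742)
t=2.500: state=(1.659, 0.830)
t=3.000: state=(1.631, 0.914)
t=3.500: state=(1.591, 0.993)
t=4.000: state=(1.546, 1.067)
t=4.500: state=(1.498, 1.134)
t=5.000: state=(1.447, 1.197)
t=5.500: state=(1.395, 1.254)
t=6.000: state=(1.341, 1.306)
t=6.500: state=(1.284, 1.353)
t=7.000: state=(1.224, 1.395)
t=7.500: state=(1.160, 1.432)
t=8.000: state=(1.089, 1.464)
t=8.500: state=(1.011, 1.491)
t=9.000: state=(0.921, 1.513)
t=9.500: state=(0.814, 1.529)
t=10.000: state=(0.680, 1.538)
t=10.500: state=(0.501, 1.539)
t=11.000: state=(0.243, 1.529)
t=11.500: state=(-0.159, 1.503)
t=12.000: state=(-0.772, 1.453)

(v, w) = (-0.772, 1.453)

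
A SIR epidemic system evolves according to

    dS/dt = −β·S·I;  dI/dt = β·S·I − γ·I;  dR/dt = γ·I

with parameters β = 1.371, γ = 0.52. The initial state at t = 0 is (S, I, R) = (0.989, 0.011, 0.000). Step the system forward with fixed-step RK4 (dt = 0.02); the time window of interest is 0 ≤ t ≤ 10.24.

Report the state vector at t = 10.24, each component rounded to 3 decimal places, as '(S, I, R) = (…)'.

(S, I, R) = (0.126, 0.093, 0.781)

t=0.000: state=(0.989, 0.011, 0.000)
step 1 (dt=0.02): k1=(-0.015, 0.009, 0.006), k2=(-0.015, 0.009, 0.006), k3=(-0.015, 0.009, 0.006), k4=(-0.015, 0.009, 0.006); state += dt/6·(k1+2k2+2k3+k4)
t=0.020: state=(0.989, 0.011, 0.000)
t=0.040: state=(0.988, 0.011, 0.000)
t=0.060: state=(0.988, 0.012, 0.000)
continuing one RK4 step at a time; state shown every 25 steps (Δt=0.5):
t=0.500: state=(0.980, 0.017, 0.004)
t=1.000: state=(0.966, 0.025, 0.009)
t=1.500: state=(0.946, 0.037, 0.017)
t=2.000: state=(0.917, 0.054, 0.029)
t=2.500: state=(0.877, 0.078, 0.046)
t=3.000: state=(0.823, 0.107, 0.070)
t=3.500: state=(0.756, 0.142, 0.102)
t=4.000: state=(0.677, 0.179, 0.144)
t=4.500: state=(0.592, 0.213, 0.195)
t=5.000: state=(0.506, 0.240, 0.254)
t=5.500: state=(0.427, 0.254, 0.318)
t=6.000: state=(0.358, 0.257, 0.385)
t=6.500: state=(0.301, 0.248, 0.451)
t=7.000: state=(0.256, 0.231, 0.513)
t=7.500: state=(0.220, 0.210, 0.571)
t=8.000: state=(0.192, 0.186, 0.622)
t=8.500: state=(0.170, 0.162, 0.667)
t=9.000: state=(0.153, 0.140, 0.707)
t=9.500: state=(0.140, 0.119, 0.740)
t=10.000: state=(0.130, 0.101, 0.769)
t=10.240: state=(0.126, 0.093, 0.781)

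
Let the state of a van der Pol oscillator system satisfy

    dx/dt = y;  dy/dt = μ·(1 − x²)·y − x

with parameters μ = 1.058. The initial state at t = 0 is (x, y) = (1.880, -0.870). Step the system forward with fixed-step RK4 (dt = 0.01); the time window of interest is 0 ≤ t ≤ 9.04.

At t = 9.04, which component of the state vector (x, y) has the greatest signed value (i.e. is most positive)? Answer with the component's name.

largest component: y

t=0.000: state=(1.880, -0.870)
step 1 (dt=0.01): k1=(-0.870, 0.453), k2=(-0.868, 0.436), k3=(-0.868, 0.436), k4=(-0.866, 0.420); state += dt/6·(k1+2k2+2k3+k4)
t=0.010: state=(1.871, -0.866)
t=0.020: state=(1.863, -0.862)
t=0.030: state=(1.854, -0.858)
continuing one RK4 step at a time; state shown every 50 steps (Δt=0.5):
t=0.500: state=(1.455, -0.897)
t=1.000: state=(0.932, -1.254)
t=1.500: state=(0.117, -2.111)
t=2.000: state=(-1.168, -2.659)
t=2.500: state=(-1.981, -0.505)
t=3.000: state=(-1.949, 0.401)
t=3.500: state=(-1.679, 0.655)
t=4.000: state=(-1.293, 0.906)
t=4.500: state=(-0.735, 1.391)
t=5.000: state=(0.187, 2.382)
t=5.500: state=(1.478, 2.192)
t=6.000: state=(2.006, 0.126)
t=6.500: state=(1.880, -0.486)
t=7.000: state=(1.577, -0.716)
t=7.500: state=(1.153, -1.010)
t=8.000: state=(0.515, -1.623)
t=8.500: state=(-0.558, -2.660)
t=9.000: state=(-1.749, -1.493)
t=9.040: state=(-1.805, -1.295)
compare at T: x=-1.805, y=-1.295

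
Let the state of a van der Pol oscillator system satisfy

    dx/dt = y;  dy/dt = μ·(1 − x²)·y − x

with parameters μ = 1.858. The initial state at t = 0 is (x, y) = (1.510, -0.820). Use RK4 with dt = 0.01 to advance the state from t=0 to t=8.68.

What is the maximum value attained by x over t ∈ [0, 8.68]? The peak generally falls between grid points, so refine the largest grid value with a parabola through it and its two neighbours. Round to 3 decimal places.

t=0.000: state=(1.510, -0.820)
step 1 (dt=0.01): k1=(-0.820, 0.440), k2=(-0.818, 0.420), k3=(-0.818, 0.421), k4=(-0.816, 0.401); state += dt/6·(k1+2k2+2k3+k4)
t=0.010: state=(1.502, -0.816)
t=0.020: state=(1.494, -0.812)
t=0.030: state=(1.486, -0.809)
continuing one RK4 step at a time; state shown every 50 steps (Δt=0.5):
t=0.500: state=(1.097, -0.926)
t=1.000: state=(0.475, -1.740)
t=1.500: state=(-0.907, -3.718)
t=2.000: state=(-2.008, -0.400)
t=2.500: state=(-1.955, 0.316)
t=3.000: state=(-1.772, 0.407)
t=3.500: state=(-1.547, 0.502)
t=4.000: state=(-1.256, 0.683)
t=4.500: state=(-0.822, 1.134)
t=5.000: state=(0.046, 2.628)
t=5.500: state=(1.657, 2.377)
t=6.000: state=(2.011, -0.151)
t=6.500: state=(1.863, -0.368)
t=7.000: state=(1.659, -0.451)
t=7.500: state=(1.404, -0.581)
t=8.000: state=(1.054, -0.862)
t=8.500: state=(0.455, -1.703)
t=8.680: state=(0.092, -2.370)
largest grid value and its neighbours: x(5.890)=2.01866, x(5.900)=2.01881, x(5.910)=2.01875
parabola through these three points peaks at t≈5.902 with x≈2.01881

max x = 2.019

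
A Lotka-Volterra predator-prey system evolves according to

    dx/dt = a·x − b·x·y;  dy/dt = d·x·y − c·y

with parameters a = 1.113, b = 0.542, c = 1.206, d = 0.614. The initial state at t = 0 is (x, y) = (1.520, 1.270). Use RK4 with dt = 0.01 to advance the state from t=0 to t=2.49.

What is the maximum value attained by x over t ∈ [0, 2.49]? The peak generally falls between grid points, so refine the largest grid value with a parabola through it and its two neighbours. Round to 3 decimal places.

max x = 3.098

t=0.000: state=(1.520, 1.270)
step 1 (dt=0.01): k1=(0.645, -0.346), k2=(0.648, -0.343), k3=(0.648, -0.343), k4=(0.651, -0.340); state += dt/6·(k1+2k2+2k3+k4)
t=0.010: state=(1.526, 1.267)
t=0.020: state=(1.533, 1.263)
t=0.030: state=(1.540, 1.260)
continuing one RK4 step at a time; state shown every 10 steps (Δt=0.1):
t=0.100: state=(1.587, 1.238)
t=0.200: state=(1.660, 1.213)
t=0.300: state=(1.739, 1.193)
t=0.400: state=(1.822, 1.180)
t=0.500: state=(1.911, 1.173)
t=0.600: state=(2.005, 1.172)
t=0.700: state=(2.102, 1.179)
t=0.800: state=(2.204, 1.192)
t=0.900: state=(2.308, 1.214)
t=1.000: state=(2.413, 1.244)
t=1.100: state=(2.519, 1.283)
t=1.200: state=(2.623, 1.331)
t=1.300: state=(2.724, 1.391)
t=1.400: state=(2.818, 1.461)
t=1.500: state=(2.904, 1.544)
t=1.600: state=(2.977, 1.640)
t=1.700: state=(3.036, 1.748)
t=1.800: state=(3.077, 1.870)
t=1.900: state=(3.097, 2.003)
t=2.000: state=(3.093, 2.148)
t=2.100: state=(3.065, 2.300)
t=2.200: state=(3.011, 2.457)
t=2.300: state=(2.933, 2.614)
t=2.400: state=(2.834, 2.767)
t=2.490: state=(2.728, 2.894)
largest grid value and its neighbours: x(1.930)=3.09800, x(1.940)=3.09801, x(1.950)=3.09778
parabola through these three points peaks at t≈1.935 with x≈3.09803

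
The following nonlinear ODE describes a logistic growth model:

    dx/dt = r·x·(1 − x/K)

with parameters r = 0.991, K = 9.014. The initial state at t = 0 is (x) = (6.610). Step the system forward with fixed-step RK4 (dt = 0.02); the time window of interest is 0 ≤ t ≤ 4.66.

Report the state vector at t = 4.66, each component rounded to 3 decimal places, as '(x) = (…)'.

(x) = (8.982)

t=0.000: state=(6.610)
step 1 (dt=0.02): k1=(1.747), k2=(1.739), k3=(1.739), k4=(1.731); state += dt/6·(k1+2k2+2k3+k4)
t=0.020: state=(6.645)
t=0.040: state=(6.679)
t=0.060: state=(6.713)
continuing one RK4 step at a time; state shown every 10 steps (Δt=0.2):
t=0.200: state=(6.943)
t=0.400: state=(7.242)
t=0.600: state=(7.507)
t=0.800: state=(7.740)
t=1.000: state=(7.942)
t=1.200: state=(8.115)
t=1.400: state=(8.263)
t=1.600: state=(8.389)
t=1.800: state=(8.495)
t=2.000: state=(8.584)
t=2.200: state=(8.658)
t=2.400: state=(8.720)
t=2.600: state=(8.771)
t=2.800: state=(8.814)
t=3.000: state=(8.849)
t=3.200: state=(8.879)
t=3.400: state=(8.903)
t=3.600: state=(8.922)
t=3.800: state=(8.939)
t=4.000: state=(8.952)
t=4.200: state=(8.963)
t=4.400: state=(8.972)
t=4.600: state=(8.980)
t=4.660: state=(8.982)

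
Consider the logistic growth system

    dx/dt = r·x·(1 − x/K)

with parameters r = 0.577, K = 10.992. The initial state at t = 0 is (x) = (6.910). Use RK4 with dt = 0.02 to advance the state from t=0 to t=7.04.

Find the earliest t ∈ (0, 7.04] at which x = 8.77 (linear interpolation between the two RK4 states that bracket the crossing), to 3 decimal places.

t=0.000: state=(6.910)
step 1 (dt=0.02): k1=(1.481), k2=(1.478), k3=(1.478), k4=(1.476); state += dt/6·(k1+2k2+2k3+k4)
t=0.020: state=(6.940)
t=0.040: state=(6.969)
t=0.060: state=(6.998)
continuing one RK4 step at a time; state shown every 25 steps (Δt=0.5):
t=0.500: state=(7.619)
t=1.000: state=(8.254)
t=1.460: state=(8.763)
next step: t=1.480: state=(8.783) — x has crossed 8.77
linear interpolation between t=1.460 (8.76268) and t=1.480 (8.78311) → t≈1.467

t = 1.467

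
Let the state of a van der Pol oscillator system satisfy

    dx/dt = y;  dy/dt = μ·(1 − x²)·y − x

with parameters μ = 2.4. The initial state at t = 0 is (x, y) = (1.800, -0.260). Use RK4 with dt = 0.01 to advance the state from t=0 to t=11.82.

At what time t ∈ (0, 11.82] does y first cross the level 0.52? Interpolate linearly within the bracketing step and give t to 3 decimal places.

t = 5.239

t=0.000: state=(1.800, -0.260)
step 1 (dt=0.01): k1=(-0.260, -0.402), k2=(-0.262, -0.393), k3=(-0.262, -0.393), k4=(-0.264, -0.384); state += dt/6·(k1+2k2+2k3+k4)
t=0.010: state=(1.797, -0.264)
t=0.020: state=(1.795, -0.268)
t=0.030: state=(1.792, -0.271)
continuing one RK4 step at a time; state shown every 50 steps (Δt=0.5):
t=0.500: state=(1.639, -0.366)
t=1.000: state=(1.434, -0.464)
t=1.500: state=(1.159, -0.663)
t=2.000: state=(0.710, -1.261)
t=2.500: state=(-0.413, -3.740)
t=3.000: state=(-1.965, -0.779)
t=3.500: state=(-1.969, 0.251)
t=4.000: state=(-1.826, 0.310)
t=4.500: state=(-1.659, 0.363)
t=5.000: state=(-1.457, 0.452)
t=5.230: state=(-1.347, 0.517)
next step: t=5.240: state=(-1.341, 0.520) — y has crossed 0.52
linear interpolation between t=5.230 (0.51703) and t=5.240 (0.52043) → t≈5.239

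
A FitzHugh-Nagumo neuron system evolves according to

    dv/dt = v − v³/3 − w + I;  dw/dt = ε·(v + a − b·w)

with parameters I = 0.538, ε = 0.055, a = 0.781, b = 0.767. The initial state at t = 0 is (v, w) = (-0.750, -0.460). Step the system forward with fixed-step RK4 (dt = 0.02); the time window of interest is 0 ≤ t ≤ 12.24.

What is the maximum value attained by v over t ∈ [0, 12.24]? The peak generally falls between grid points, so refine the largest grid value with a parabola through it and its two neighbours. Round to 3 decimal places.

t=0.000: state=(-0.750, -0.460)
step 1 (dt=0.02): k1=(0.389, 0.021), k2=(0.390, 0.021), k3=(0.390, 0.021), k4=(0.392, 0.022); state += dt/6·(k1+2k2+2k3+k4)
t=0.020: state=(-0.742, -0.460)
t=0.040: state=(-0.734, -0.459)
t=0.060: state=(-0.726, -0.459)
continuing one RK4 step at a time; state shown every 25 steps (Δt=0.5):
t=0.500: state=(-0.531, -0.447)
t=1.000: state=(-0.226, -0.427)
t=1.500: state=(0.245, -0.397)
t=2.000: state=(0.948, -0.351)
t=2.500: state=(1.630, -0.287)
t=3.000: state=(1.932, -0.210)
t=3.500: state=(1.993, -0.131)
t=4.000: state=(1.986, -0.053)
t=4.500: state=(1.965, 0.023)
t=5.000: state=(1.940, 0.097)
t=5.500: state=(1.913, 0.169)
t=6.000: state=(1.887, 0.238)
t=6.500: state=(1.860, 0.305)
t=7.000: state=(1.834, 0.371)
t=7.500: state=(1.807, 0.434)
t=8.000: state=(1.779, 0.495)
t=8.500: state=(1.752, 0.554)
t=9.000: state=(1.724, 0.611)
t=9.500: state=(1.696, 0.666)
t=10.000: state=(1.667, 0.719)
t=10.500: state=(1.638, 0.770)
t=11.000: state=(1.608, 0.819)
t=11.500: state=(1.578, 0.867)
t=12.000: state=(1.547, 0.912)
t=12.240: state=(1.532, 0.934)
largest grid value and its neighbours: v(3.600)=1.99419, v(3.620)=1.99424, v(3.640)=1.99422
parabola through these three points peaks at t≈3.625 with v≈1.99424

max v = 1.994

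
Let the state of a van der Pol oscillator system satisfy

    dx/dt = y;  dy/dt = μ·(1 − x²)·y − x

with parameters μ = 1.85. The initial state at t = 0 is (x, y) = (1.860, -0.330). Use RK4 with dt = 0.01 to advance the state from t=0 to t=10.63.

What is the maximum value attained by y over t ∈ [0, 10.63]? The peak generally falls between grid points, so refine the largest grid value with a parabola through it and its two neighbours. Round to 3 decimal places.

max y = 3.636

t=0.000: state=(1.860, -0.330)
step 1 (dt=0.01): k1=(-0.330, -0.358), k2=(-0.332, -0.352), k3=(-0.332, -0.353), k4=(-0.334, -0.347); state += dt/6·(k1+2k2+2k3+k4)
t=0.010: state=(1.857, -0.334)
t=0.020: state=(1.853, -0.337)
t=0.030: state=(1.850, -0.340)
continuing one RK4 step at a time; state shown every 50 steps (Δt=0.5):
t=0.500: state=(1.663, -0.446)
t=1.000: state=(1.410, -0.578)
t=1.500: state=(1.062, -0.855)
t=2.000: state=(0.471, -1.674)
t=2.500: state=(-0.862, -3.627)
t=3.000: state=(-1.988, -0.470)
t=3.500: state=(-1.948, 0.313)
t=4.000: state=(-1.764, 0.411)
t=4.500: state=(-1.536, 0.509)
t=5.000: state=(-1.240, 0.697)
t=5.500: state=(-0.794, 1.173)
t=6.000: state=(0.110, 2.738)
t=6.500: state=(1.708, 2.160)
t=7.000: state=(2.007, -0.175)
t=7.500: state=(1.854, -0.374)
t=8.000: state=(1.647, -0.458)
t=8.500: state=(1.388, -0.592)
t=9.000: state=(1.029, -0.889)
t=9.500: state=(0.405, -1.789)
t=10.000: state=(-1.000, -3.626)
t=10.500: state=(-2.003, -0.312)
t=10.630: state=(-2.018, 0.036)
largest grid value and its neighbours: y(6.240)=3.63373, y(6.250)=3.63580, y(6.260)=3.63295
parabola through these three points peaks at t≈6.249 with y≈3.63581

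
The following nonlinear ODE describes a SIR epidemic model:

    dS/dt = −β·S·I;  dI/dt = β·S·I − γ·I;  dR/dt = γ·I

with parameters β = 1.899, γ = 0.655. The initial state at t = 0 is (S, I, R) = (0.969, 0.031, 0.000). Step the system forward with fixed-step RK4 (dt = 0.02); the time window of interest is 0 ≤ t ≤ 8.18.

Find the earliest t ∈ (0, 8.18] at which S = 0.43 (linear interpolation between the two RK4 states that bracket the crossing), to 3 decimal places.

t=0.000: state=(0.969, 0.031, 0.000)
step 1 (dt=0.02): k1=(-0.057, 0.037, 0.020), k2=(-0.058, 0.037, 0.021), k3=(-0.058, 0.037, 0.021), k4=(-0.058, 0.038, 0.021); state += dt/6·(k1+2k2+2k3+k4)
t=0.020: state=(0.968, 0.032, 0.000)
t=0.040: state=(0.967, 0.033, 0.001)
t=0.060: state=(0.965, 0.033, 0.001)
continuing one RK4 step at a time; state shown every 25 steps (Δt=0.5):
t=0.500: state=(0.931, 0.055, 0.014)
t=1.000: state=(0.869, 0.094, 0.038)
t=1.500: state=(0.776, 0.148, 0.077)
t=2.000: state=(0.654, 0.210, 0.135)
t=2.500: state=(0.522, 0.265, 0.214)
t=2.860: state=(0.431, 0.290, 0.279)
next step: t=2.880: state=(0.426, 0.290, 0.283) — S has crossed 0.43
linear interpolation between t=2.860 (0.43119) and t=2.880 (0.42647) → t≈2.865

t = 2.865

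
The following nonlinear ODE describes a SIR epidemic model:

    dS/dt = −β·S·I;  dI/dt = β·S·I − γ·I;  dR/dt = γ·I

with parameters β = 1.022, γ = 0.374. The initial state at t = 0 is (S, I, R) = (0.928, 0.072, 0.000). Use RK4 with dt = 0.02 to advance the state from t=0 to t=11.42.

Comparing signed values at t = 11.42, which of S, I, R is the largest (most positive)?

t=0.000: state=(0.928, 0.072, 0.000)
step 1 (dt=0.02): k1=(-0.068, 0.041, 0.027), k2=(-0.069, 0.042, 0.027), k3=(-0.069, 0.042, 0.027), k4=(-0.069, 0.042, 0.027); state += dt/6·(k1+2k2+2k3+k4)
t=0.020: state=(0.927, 0.073, 0.001)
t=0.040: state=(0.925, 0.074, 0.001)
t=0.060: state=(0.924, 0.075, 0.002)
continuing one RK4 step at a time; state shown every 25 steps (Δt=0.5):
t=0.500: state=(0.889, 0.095, 0.016)
t=1.000: state=(0.841, 0.123, 0.036)
t=1.500: state=(0.784, 0.154, 0.062)
t=2.000: state=(0.718, 0.188, 0.094)
t=2.500: state=(0.647, 0.221, 0.132)
t=3.000: state=(0.574, 0.250, 0.176)
t=3.500: state=(0.502, 0.273, 0.225)
t=4.000: state=(0.434, 0.288, 0.278)
t=4.500: state=(0.374, 0.293, 0.332)
t=5.000: state=(0.322, 0.291, 0.387)
t=5.500: state=(0.278, 0.281, 0.441)
t=6.000: state=(0.242, 0.266, 0.492)
t=6.500: state=(0.212, 0.248, 0.540)
t=7.000: state=(0.188, 0.228, 0.584)
t=7.500: state=(0.168, 0.207, 0.625)
t=8.000: state=(0.152, 0.186, 0.662)
t=8.500: state=(0.139, 0.166, 0.695)
t=9.000: state=(0.128, 0.148, 0.724)
t=9.500: state=(0.120, 0.130, 0.750)
t=10.000: state=(0.112, 0.115, 0.773)
t=10.500: state=(0.106, 0.101, 0.793)
t=11.000: state=(0.101, 0.088, 0.811)
t=11.420: state=(0.098, 0.079, 0.824)
compare at T: S=0.098, I=0.079, R=0.824

largest component: R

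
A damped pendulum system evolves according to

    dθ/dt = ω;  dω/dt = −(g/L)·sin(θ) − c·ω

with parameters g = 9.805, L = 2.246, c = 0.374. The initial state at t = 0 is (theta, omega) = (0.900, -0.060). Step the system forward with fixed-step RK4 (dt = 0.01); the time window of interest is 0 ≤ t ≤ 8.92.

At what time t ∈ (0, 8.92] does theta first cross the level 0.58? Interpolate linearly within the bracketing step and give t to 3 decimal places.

t=0.000: state=(0.900, -0.060)
step 1 (dt=0.01): k1=(-0.060, -3.397), k2=(-0.077, -3.390), k3=(-0.077, -3.390), k4=(-0.094, -3.382); state += dt/6·(k1+2k2+2k3+k4)
t=0.010: state=(0.899, -0.094)
t=0.020: state=(0.898, -0.128)
t=0.030: state=(0.897, -0.161)
t=0.430: state=(0.592, -1.272)
next step: t=0.440: state=(0.579, -1.291) — theta has crossed 0.58
linear interpolation between t=0.430 (0.59153) and t=0.440 (0.57871) → t≈0.439

t = 0.439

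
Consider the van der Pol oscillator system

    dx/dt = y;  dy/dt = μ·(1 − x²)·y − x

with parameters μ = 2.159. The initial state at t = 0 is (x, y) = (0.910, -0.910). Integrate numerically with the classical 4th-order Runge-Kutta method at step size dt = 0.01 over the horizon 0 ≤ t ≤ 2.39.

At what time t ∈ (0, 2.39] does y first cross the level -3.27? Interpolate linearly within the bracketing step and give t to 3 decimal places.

t = 0.688

t=0.000: state=(0.910, -0.910)
step 1 (dt=0.01): k1=(-0.910, -1.248), k2=(-0.916, -1.262), k3=(-0.916, -1.262), k4=(-0.923, -1.276); state += dt/6·(k1+2k2+2k3+k4)
t=0.010: state=(0.901, -0.923)
t=0.020: state=(0.892, -0.936)
t=0.030: state=(0.882, -0.949)
continuing one RK4 step at a time; state shown every 10 steps (Δt=0.1):
t=0.100: state=(0.812, -1.051)
t=0.200: state=(0.699, -1.231)
t=0.300: state=(0.564, -1.469)
t=0.400: state=(0.402, -1.785)
t=0.500: state=(0.204, -2.203)
t=0.600: state=(-0.042, -2.737)
t=0.680: state=(-0.281, -3.223)
next step: t=0.690: state=(-0.313, -3.284) — y has crossed -3.27
linear interpolation between t=0.680 (-3.22259) and t=0.690 (-3.28366) → t≈0.688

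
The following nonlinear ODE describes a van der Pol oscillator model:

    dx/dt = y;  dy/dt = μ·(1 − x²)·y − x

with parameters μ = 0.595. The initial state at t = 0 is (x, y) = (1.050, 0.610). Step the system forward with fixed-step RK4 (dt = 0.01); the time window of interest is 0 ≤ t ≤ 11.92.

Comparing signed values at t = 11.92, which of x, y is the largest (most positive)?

largest component: y

t=0.000: state=(1.050, 0.610)
step 1 (dt=0.01): k1=(0.610, -1.087), k2=(0.605, -1.092), k3=(0.605, -1.092), k4=(0.599, -1.097); state += dt/6·(k1+2k2+2k3+k4)
t=0.010: state=(1.056, 0.599)
t=0.020: state=(1.062, 0.588)
t=0.030: state=(1.068, 0.577)
continuing one RK4 step at a time; state shown every 50 steps (Δt=0.5):
t=0.500: state=(1.207, 0.007)
t=1.000: state=(1.067, -0.548)
t=1.500: state=(0.668, -1.048)
t=2.000: state=(0.016, -1.559)
t=2.500: state=(-0.842, -1.748)
t=3.000: state=(-1.551, -0.932)
t=3.500: state=(-1.741, 0.106)
t=4.000: state=(-1.522, 0.717)
t=4.500: state=(-1.048, 1.180)
t=5.000: state=(-0.323, 1.745)
t=5.500: state=(0.686, 2.194)
t=6.000: state=(1.639, 1.351)
t=6.500: state=(1.954, 0.006)
t=7.000: state=(1.768, -0.665)
t=7.500: state=(1.330, -1.079)
t=8.000: state=(0.674, -1.575)
t=8.500: state=(-0.270, -2.186)
t=9.000: state=(-1.369, -1.920)
t=9.500: state=(-1.959, -0.424)
t=10.000: state=(-1.912, 0.485)
t=10.500: state=(-1.551, 0.928)
t=11.000: state=(-0.984, 1.357)
t=11.500: state=(-0.163, 1.957)
t=11.920: state=(0.752, 2.298)
compare at T: x=0.752, y=2.298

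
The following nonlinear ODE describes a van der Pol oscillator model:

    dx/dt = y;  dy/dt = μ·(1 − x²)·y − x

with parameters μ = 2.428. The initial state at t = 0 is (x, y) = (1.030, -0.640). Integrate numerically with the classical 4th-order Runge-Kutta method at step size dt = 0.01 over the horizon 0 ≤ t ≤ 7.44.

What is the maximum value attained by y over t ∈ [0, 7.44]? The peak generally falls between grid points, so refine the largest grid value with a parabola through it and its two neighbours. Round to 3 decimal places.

t=0.000: state=(1.030, -0.640)
step 1 (dt=0.01): k1=(-0.640, -0.935), k2=(-0.645, -0.942), k3=(-0.645, -0.942), k4=(-0.649, -0.948); state += dt/6·(k1+2k2+2k3+k4)
t=0.010: state=(1.024, -0.649)
t=0.020: state=(1.017, -0.659)
t=0.030: state=(1.010, -0.669)
continuing one RK4 step at a time; state shown every 25 steps (Δt=0.25):
t=0.250: state=(0.836, -0.934)
t=0.500: state=(0.543, -1.478)
t=0.750: state=(0.047, -2.633)
t=1.000: state=(-0.825, -4.206)
t=1.250: state=(-1.732, -2.327)
t=1.500: state=(-2.000, -0.235)
t=1.750: state=(-1.989, 0.193)
t=2.000: state=(-1.929, 0.269)
t=2.250: state=(-1.858, 0.297)
t=2.500: state=(-1.781, 0.319)
t=2.750: state=(-1.698, 0.346)
t=3.000: state=(-1.608, 0.379)
t=3.250: state=(-1.508, 0.422)
t=3.500: state=(-1.395, 0.482)
t=3.750: state=(-1.265, 0.571)
t=4.000: state=(-1.106, 0.711)
t=4.250: state=(-0.901, 0.958)
t=4.500: state=(-0.607, 1.451)
t=4.750: state=(-0.126, 2.537)
t=5.000: state=(0.726, 4.229)
t=5.250: state=(1.691, 2.655)
t=5.500: state=(2.008, 0.313)
t=5.750: state=(2.007, -0.180)
t=6.000: state=(1.948, -0.264)
t=6.250: state=(1.879, -0.292)
t=6.500: state=(1.803, -0.313)
t=6.750: state=(1.722, -0.338)
t=7.000: state=(1.633, -0.369)
t=7.250: state=(1.536, -0.409)
t=7.440: state=(1.455, -0.449)
largest grid value and its neighbours: y(5.040)=4.33754, y(5.050)=4.34459, y(5.060)=4.34258
parabola through these three points peaks at t≈5.053 with y≈4.34494

max y = 4.345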